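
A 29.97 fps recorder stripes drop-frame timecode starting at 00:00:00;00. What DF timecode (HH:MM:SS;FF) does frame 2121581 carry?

Ten DF minutes hold 17982 frames, so frame 2121581 lies in block 117 (frames 2103894–2121875) with 17687 frames into that block.
The block's first minute is 1800 frames and the rest 1798 each; 17687 frames reaches minute 9, so 117 × 18 + 9 × 2 = 2124 labels have been skipped so far.
Adding those back, label number 2121581 + 2124 = 2123705 at 30 labels/s is 70790 s + 5 f = 19 h 39 min 50 s frame 5, i.e. 19:39:50;05.

19:39:50;05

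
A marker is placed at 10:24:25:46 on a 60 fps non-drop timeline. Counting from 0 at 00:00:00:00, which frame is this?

frame 2247946

Total seconds to the label: (10 × 3600 + 24 × 60 + 25) = 37465.
Frame index = 37465 × 60 + 46 = 2247946.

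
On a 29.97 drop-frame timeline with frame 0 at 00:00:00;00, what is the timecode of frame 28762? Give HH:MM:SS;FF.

00:15:59;20

Ten DF minutes hold 17982 frames, so frame 28762 lies in block 1 (frames 17982–35963) with 10780 frames into that block.
The block's first minute is 1800 frames and the rest 1798 each; 10780 frames reaches minute 5, so 1 × 18 + 5 × 2 = 28 labels have been skipped so far.
Adding those back, label number 28762 + 28 = 28790 at 30 labels/s is 959 s + 20 f = 0 h 15 min 59 s frame 20, i.e. 00:15:59;20.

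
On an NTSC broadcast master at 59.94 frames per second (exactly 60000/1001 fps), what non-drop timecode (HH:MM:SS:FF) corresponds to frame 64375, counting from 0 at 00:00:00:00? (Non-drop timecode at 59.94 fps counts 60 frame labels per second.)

00:17:52:55

64375 ÷ 60 = 1072 full seconds, remainder 55 frames.
1072 s = 0 h 17 min 52 s.
Timecode: 00:17:52:55.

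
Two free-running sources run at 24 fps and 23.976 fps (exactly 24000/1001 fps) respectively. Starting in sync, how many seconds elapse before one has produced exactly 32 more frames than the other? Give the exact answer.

The gap grows by |24000/1001 − 24| = 24/1001 frames per second.
Time for a 32-frame gap: 32 ÷ (24/1001) = 4004/3 s.

4004/3 seconds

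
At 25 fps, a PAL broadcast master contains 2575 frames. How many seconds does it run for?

Running time = 2575 / (25) = 103 s.

103 seconds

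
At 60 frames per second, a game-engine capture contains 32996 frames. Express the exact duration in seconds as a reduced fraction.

8249/15 seconds

Running time = 32996 ÷ (60) = 32996 × 1/60 = 8249/15 s.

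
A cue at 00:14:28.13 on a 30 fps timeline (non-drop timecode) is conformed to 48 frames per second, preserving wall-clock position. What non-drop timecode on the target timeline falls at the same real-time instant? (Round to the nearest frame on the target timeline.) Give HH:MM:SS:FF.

Source frame index: (0×3600 + 14×60 + 28) × 30 + 13 = 26053.
Real time: 26053 / (30) = 26053/30 s.
Target frame: (26053/30) × (48) = 208424/5 ≈ 41684.800 → 41685.
At 48 labels/s: frame 41685 → 00:14:28:21.

00:14:28:21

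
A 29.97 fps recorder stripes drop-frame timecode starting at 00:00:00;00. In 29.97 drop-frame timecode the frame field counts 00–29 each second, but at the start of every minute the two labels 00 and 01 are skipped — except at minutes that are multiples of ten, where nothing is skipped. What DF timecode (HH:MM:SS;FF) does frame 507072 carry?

Ten DF minutes hold 17982 frames, so frame 507072 lies in block 28 (frames 503496–521477) with 3576 frames into that block.
The block's first minute is 1800 frames and the rest 1798 each; 3576 frames reaches minute 1, so 28 × 18 + 1 × 2 = 506 labels have been skipped so far.
Adding those back, label number 507072 + 506 = 507578 at 30 labels/s is 16919 s + 8 f = 4 h 41 min 59 s frame 8, i.e. 04:41:59;08.

04:41:59;08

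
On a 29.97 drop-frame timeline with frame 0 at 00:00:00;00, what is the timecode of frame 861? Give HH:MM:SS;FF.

00:00:28;21

Ten DF minutes hold 17982 frames, so frame 861 lies in block 0 (frames 0–17981) with 861 frames into that block.
The block's first minute is 1800 frames and the rest 1798 each; 861 frames reaches minute 0, so 0 × 18 + 0 × 2 = 0 labels have been skipped so far.
Adding those back, label number 861 + 0 = 861 at 30 labels/s is 28 s + 21 f = 0 h 0 min 28 s frame 21, i.e. 00:00:28;21.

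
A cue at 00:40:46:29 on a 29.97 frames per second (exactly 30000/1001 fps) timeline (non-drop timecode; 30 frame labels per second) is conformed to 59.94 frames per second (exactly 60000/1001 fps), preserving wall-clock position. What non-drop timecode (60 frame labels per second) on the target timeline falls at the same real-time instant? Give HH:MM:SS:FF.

Source frame index: (0×3600 + 40×60 + 46) × 30 + 29 = 73409.
Real time: 73409 / (30000/1001) = 73482409/30000 s.
Target frame: (73482409/30000) × (60000/1001) = 146818.
At 60 labels/s: frame 146818 → 00:40:46:58.

00:40:46:58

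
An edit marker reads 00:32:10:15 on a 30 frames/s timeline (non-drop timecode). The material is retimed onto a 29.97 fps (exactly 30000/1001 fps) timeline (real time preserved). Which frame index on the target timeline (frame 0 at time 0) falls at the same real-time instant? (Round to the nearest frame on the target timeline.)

frame 57857

Source frame index: (0×3600 + 32×60 + 10) × 30 + 15 = 57915.
Real time: 57915 / (30) = 3861/2 s.
Target frame: (3861/2) × (30000/1001) = 405000/7 ≈ 57857.143 → 57857.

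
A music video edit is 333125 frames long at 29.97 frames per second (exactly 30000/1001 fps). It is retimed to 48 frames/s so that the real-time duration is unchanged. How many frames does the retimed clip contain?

533533 frames

Target frames = source frames × (target rate / source rate) = 333125 × (48)/(30000/1001) = 333125 × 1001/625 = 533533.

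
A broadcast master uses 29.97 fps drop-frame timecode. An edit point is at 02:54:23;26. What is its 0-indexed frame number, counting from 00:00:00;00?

313602

As if non-drop at 30 labels/s: (2 × 3600 + 54 × 60 + 23) × 30 + 26 = 313916.
Minute boundaries passed: 174; those not divisible by 10: 174 − 17 = 157; dropped labels = 2 × 157 = 314.
Actual frame index = 313916 − 314 = 313602.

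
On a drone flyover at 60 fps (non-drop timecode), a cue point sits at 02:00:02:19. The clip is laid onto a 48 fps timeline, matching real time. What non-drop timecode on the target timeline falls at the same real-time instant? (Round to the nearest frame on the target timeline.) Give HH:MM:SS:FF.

02:00:02:15

Source frame index: (2×3600 + 0×60 + 2) × 60 + 19 = 432139.
Real time: 432139 / (60) = 432139/60 s.
Target frame: (432139/60) × (48) = 1728556/5 ≈ 345711.200 → 345711.
At 48 labels/s: frame 345711 → 02:00:02:15.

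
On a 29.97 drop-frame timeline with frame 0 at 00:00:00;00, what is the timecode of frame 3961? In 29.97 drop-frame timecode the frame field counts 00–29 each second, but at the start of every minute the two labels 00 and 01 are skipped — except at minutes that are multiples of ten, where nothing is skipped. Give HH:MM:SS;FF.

Ten DF minutes hold 17982 frames, so frame 3961 lies in block 0 (frames 0–17981) with 3961 frames into that block.
The block's first minute is 1800 frames and the rest 1798 each; 3961 frames reaches minute 2, so 0 × 18 + 2 × 2 = 4 labels have been skipped so far.
Adding those back, label number 3961 + 4 = 3965 at 30 labels/s is 132 s + 5 f = 0 h 2 min 12 s frame 5, i.e. 00:02:12;05.

00:02:12;05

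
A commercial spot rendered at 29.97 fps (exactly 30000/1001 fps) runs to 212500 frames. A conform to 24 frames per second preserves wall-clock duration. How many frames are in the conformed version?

170170 frames

Target frames = source frames × (target rate / source rate) = 212500 × (24)/(30000/1001) = 212500 × 1001/1250 = 170170.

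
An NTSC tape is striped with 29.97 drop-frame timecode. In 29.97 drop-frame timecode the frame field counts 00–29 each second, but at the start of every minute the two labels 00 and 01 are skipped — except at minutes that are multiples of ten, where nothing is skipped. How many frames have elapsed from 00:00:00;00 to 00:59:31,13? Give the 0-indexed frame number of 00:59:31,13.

107035

Complete 10-minute blocks: 5, each 17982 frames → 89910.
Remaining 9 whole minutes in the current block: 1800 + 8 × 1798 = 16184 frames.
Within the current minute: 31 × 30 + 13 − 2 = 941 (labels ;00/;01 skipped at this minute). Total = 89910 + 16184 + 941 = 107035.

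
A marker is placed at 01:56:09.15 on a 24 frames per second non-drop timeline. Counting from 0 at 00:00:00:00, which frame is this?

frame 167271

Total seconds to the label: (1 × 3600 + 56 × 60 + 9) = 6969.
Frame index = 6969 × 24 + 15 = 167271.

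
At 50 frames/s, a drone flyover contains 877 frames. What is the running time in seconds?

17.54 seconds

Running time = 877 / (50) = 17.54 s.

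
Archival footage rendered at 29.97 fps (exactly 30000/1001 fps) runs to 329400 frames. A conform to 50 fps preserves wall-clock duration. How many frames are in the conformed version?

549549 frames

Target frames = source frames × (target rate / source rate) = 329400 × (50)/(30000/1001) = 329400 × 1001/600 = 549549.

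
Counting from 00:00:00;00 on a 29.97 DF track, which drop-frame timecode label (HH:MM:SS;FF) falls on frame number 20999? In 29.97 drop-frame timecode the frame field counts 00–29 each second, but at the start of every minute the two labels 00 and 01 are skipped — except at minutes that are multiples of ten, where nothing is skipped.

00:11:40;19

Each 10-minute DF block holds 10 × 60 × 30 − 9 × 2 = 17982 frames. 20999 ÷ 17982 → 1 full block, remainder 3017.
Within the partial block the first minute is 1800 frames and each further minute 1798, so 1 further minute boundary passed. Total skipped labels = 18 × 1 + 2 × 1 = 20.
Non-drop label index = 20999 + 20 = 21019; at 30 labels/s that is 00:11:40:19, i.e. DF 00:11:40;19.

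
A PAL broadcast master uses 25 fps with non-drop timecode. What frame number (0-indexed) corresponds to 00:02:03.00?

Total seconds to the label: (0 × 3600 + 2 × 60 + 3) = 123.
Frame index = 123 × 25 + 0 = 3075.

frame 3075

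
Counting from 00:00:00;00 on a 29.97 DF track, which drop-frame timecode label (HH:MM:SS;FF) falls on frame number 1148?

00:00:38;08

Ten DF minutes hold 17982 frames, so frame 1148 lies in block 0 (frames 0–17981) with 1148 frames into that block.
The block's first minute is 1800 frames and the rest 1798 each; 1148 frames reaches minute 0, so 0 × 18 + 0 × 2 = 0 labels have been skipped so far.
Adding those back, label number 1148 + 0 = 1148 at 30 labels/s is 38 s + 8 f = 0 h 0 min 38 s frame 8, i.e. 00:00:38;08.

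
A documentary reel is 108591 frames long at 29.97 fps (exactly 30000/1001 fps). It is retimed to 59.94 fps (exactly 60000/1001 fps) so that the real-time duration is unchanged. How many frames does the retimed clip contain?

217182 frames

Frames at target rate = 108591 × (60000/1001) / (30000/1001) = 217182.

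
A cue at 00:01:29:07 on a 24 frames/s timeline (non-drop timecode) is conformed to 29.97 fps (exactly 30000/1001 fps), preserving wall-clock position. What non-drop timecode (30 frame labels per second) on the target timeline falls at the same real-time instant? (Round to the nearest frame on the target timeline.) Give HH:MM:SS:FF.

Source frame index: (0×3600 + 1×60 + 29) × 24 + 7 = 2143.
Real time: 2143 / (24) = 2143/24 s.
Target frame: (2143/24) × (30000/1001) = 2678750/1001 ≈ 2676.074 → 2676.
At 30 labels/s: frame 2676 → 00:01:29:06.

00:01:29:06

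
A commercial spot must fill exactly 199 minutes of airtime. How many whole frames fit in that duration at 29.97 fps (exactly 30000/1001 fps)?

199 min = 11940 s.
Frames = 11940 × 30000/1001 = 358200000/1001 ≈ 357842.1578.
Complete frames: 357842.

357842 frames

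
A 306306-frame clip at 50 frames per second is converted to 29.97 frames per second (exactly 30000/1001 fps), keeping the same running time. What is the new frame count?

Target frames = source frames × (target rate / source rate) = 306306 × (30000/1001)/(50) = 306306 × 600/1001 = 183600.

183600 frames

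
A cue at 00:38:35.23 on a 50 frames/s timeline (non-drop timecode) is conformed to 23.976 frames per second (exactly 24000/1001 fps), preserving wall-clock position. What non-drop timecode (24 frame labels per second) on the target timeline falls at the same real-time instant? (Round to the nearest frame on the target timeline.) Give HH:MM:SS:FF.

00:38:33:04

Source frame index: (0×3600 + 38×60 + 35) × 50 + 23 = 115773.
Real time: 115773 / (50) = 115773/50 s.
Target frame: (115773/50) × (24000/1001) = 7938720/143 ≈ 55515.524 → 55516.
At 24 labels/s: frame 55516 → 00:38:33:04.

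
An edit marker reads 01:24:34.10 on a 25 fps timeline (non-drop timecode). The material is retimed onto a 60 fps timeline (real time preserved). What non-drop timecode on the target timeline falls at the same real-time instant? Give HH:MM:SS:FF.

01:24:34:24

Source frame index: (1×3600 + 24×60 + 34) × 25 + 10 = 126860.
Real time: 126860 / (25) = 25372/5 s.
Target frame: (25372/5) × (60) = 304464.
At 60 labels/s: frame 304464 → 01:24:34:24.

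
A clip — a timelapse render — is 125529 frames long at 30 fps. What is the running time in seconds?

4184.3 seconds

Running time = 125529 / (30) = 4184.3 s.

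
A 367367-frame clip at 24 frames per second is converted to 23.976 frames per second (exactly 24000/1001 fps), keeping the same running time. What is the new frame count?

Target frames = source frames × (target rate / source rate) = 367367 × (24000/1001)/(24) = 367367 × 1000/1001 = 367000.

367000 frames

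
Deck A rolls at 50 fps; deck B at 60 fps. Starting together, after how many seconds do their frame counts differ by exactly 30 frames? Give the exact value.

The gap grows by |60 − 50| = 10 frames per second.
Time for a 30-frame gap: 30 ÷ (10) = 3 s.

3 seconds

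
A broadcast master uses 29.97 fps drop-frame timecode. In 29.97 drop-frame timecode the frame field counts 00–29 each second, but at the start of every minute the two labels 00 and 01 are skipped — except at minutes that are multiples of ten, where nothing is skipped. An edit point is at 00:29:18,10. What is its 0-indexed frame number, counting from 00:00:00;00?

52696

As if non-drop at 30 labels/s: (0 × 3600 + 29 × 60 + 18) × 30 + 10 = 52750.
Minute boundaries passed: 29; those not divisible by 10: 29 − 2 = 27; dropped labels = 2 × 27 = 54.
Actual frame index = 52750 − 54 = 52696.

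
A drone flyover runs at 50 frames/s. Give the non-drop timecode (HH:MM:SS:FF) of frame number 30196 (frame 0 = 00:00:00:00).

30196 ÷ 50 = 603 full seconds, remainder 46 frames.
603 s = 0 h 10 min 3 s.
Timecode: 00:10:03:46.

00:10:03:46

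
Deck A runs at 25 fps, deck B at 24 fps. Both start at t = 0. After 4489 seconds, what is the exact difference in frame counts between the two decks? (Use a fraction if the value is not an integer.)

A emits 25 × 4489 = 112225 frames; B emits 24 × 4489 = 107736.
Difference = 4489 frames; B is behind A.

4489 frames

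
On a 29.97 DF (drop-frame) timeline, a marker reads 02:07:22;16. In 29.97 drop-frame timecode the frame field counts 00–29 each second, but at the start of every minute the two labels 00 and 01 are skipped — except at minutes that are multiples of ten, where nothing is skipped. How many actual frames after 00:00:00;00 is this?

229046

Complete 10-minute blocks: 12, each 17982 frames → 215784.
Remaining 7 whole minutes in the current block: 1800 + 6 × 1798 = 12588 frames.
Within the current minute: 22 × 30 + 16 − 2 = 674 (labels ;00/;01 skipped at this minute). Total = 215784 + 12588 + 674 = 229046.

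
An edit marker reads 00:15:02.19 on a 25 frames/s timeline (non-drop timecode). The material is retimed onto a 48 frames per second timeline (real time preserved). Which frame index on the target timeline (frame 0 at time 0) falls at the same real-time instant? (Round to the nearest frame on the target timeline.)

Source frame index: (0×3600 + 15×60 + 2) × 25 + 19 = 22569.
Real time: 22569 / (25) = 22569/25 s.
Target frame: (22569/25) × (48) = 1083312/25 ≈ 43332.480 → 43332.

frame 43332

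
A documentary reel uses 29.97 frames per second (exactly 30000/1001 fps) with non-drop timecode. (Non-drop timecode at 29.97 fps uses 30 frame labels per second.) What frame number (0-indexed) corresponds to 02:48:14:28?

Total seconds to the label: (2 × 3600 + 48 × 60 + 14) = 10094.
Frame index = 10094 × 30 + 28 = 302848.

302848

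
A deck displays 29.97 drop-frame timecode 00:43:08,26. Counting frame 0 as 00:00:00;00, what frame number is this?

77588

As if non-drop at 30 labels/s: (0 × 3600 + 43 × 60 + 8) × 30 + 26 = 77666.
Minute boundaries passed: 43; those not divisible by 10: 43 − 4 = 39; dropped labels = 2 × 39 = 78.
Actual frame index = 77666 − 78 = 77588.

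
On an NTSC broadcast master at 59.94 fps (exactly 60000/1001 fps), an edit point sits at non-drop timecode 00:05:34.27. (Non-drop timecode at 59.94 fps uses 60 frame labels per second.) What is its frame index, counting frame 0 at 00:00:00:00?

frame 20067

Total seconds to the label: (0 × 3600 + 5 × 60 + 34) = 334.
Frame index = 334 × 60 + 27 = 20067.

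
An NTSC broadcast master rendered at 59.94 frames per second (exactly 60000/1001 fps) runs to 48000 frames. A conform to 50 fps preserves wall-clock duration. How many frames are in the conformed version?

Target frames = source frames × (target rate / source rate) = 48000 × (50)/(60000/1001) = 48000 × 1001/1200 = 40040.

40040 frames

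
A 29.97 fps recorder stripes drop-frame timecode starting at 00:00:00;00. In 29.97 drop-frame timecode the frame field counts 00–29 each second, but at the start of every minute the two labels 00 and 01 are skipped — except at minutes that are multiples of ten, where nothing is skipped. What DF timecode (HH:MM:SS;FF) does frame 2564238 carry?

23:46:00;06

Each 10-minute DF block holds 10 × 60 × 30 − 9 × 2 = 17982 frames. 2564238 ÷ 17982 → 142 full blocks, remainder 10794.
Within the partial block the first minute is 1800 frames and each further minute 1798, so 6 further minute boundaries passed. Total skipped labels = 18 × 142 + 2 × 6 = 2568.
Non-drop label index = 2564238 + 2568 = 2566806; at 30 labels/s that is 23:46:00:06, i.e. DF 23:46:00;06.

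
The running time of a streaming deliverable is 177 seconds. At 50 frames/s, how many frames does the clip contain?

8850 frames

Frames = 177 × 50 = 8850.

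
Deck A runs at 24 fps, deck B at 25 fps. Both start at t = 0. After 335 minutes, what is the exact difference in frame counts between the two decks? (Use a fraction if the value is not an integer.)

20100 frames

335 min = 20100 s.
A emits 24 × 20100 = 482400 frames; B emits 25 × 20100 = 502500.
Difference = 20100 frames; B is ahead of A.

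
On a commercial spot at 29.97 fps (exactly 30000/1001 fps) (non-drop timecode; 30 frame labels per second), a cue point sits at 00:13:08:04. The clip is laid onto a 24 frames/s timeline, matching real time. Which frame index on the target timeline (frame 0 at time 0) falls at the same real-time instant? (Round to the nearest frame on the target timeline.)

Source frame index: (0×3600 + 13×60 + 8) × 30 + 4 = 23644.
Real time: 23644 / (30000/1001) = 5916911/7500 s.
Target frame: (5916911/7500) × (24) = 11833822/625 ≈ 18934.115 → 18934.

frame 18934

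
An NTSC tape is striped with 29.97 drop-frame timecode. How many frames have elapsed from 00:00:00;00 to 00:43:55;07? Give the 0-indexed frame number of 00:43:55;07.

78979

As if non-drop at 30 labels/s: (0 × 3600 + 43 × 60 + 55) × 30 + 7 = 79057.
Minute boundaries passed: 43; those not divisible by 10: 43 − 4 = 39; dropped labels = 2 × 39 = 78.
Actual frame index = 79057 − 78 = 78979.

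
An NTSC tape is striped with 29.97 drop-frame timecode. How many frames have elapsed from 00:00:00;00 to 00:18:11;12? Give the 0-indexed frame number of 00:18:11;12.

32708

Complete 10-minute blocks: 1, each 17982 frames → 17982.
Remaining 8 whole minutes in the current block: 1800 + 7 × 1798 = 14386 frames.
Within the current minute: 11 × 30 + 12 − 2 = 340 (labels ;00/;01 skipped at this minute). Total = 17982 + 14386 + 340 = 32708.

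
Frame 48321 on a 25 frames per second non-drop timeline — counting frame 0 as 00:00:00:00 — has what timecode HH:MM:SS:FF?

48321 ÷ 25 = 1932 full seconds, remainder 21 frames.
1932 s = 0 h 32 min 12 s.
Timecode: 00:32:12:21.

00:32:12:21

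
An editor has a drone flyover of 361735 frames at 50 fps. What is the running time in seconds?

7234.7 seconds

Running time = 361735 / (50) = 7234.7 s.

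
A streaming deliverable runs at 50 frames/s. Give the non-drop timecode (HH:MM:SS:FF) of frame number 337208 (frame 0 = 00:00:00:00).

337208 ÷ 50 = 6744 full seconds, remainder 8 frames.
6744 s = 1 h 52 min 24 s.
Timecode: 01:52:24:08.

01:52:24:08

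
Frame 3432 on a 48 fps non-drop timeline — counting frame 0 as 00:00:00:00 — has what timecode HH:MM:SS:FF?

00:01:11:24

3432 ÷ 48 = 71 full seconds, remainder 24 frames.
71 s = 0 h 1 min 11 s.
Timecode: 00:01:11:24.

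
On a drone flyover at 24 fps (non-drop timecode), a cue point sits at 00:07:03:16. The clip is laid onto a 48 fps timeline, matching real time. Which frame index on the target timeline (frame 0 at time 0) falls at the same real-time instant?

frame 20336

Source frame index: (0×3600 + 7×60 + 3) × 24 + 16 = 10168.
Real time: 10168 / (24) = 1271/3 s.
Target frame: (1271/3) × (48) = 20336.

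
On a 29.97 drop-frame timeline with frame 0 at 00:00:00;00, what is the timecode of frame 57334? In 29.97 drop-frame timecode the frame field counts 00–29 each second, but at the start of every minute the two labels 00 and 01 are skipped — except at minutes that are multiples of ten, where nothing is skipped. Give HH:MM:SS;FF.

Each 10-minute DF block holds 10 × 60 × 30 − 9 × 2 = 17982 frames. 57334 ÷ 17982 → 3 full blocks, remainder 3388.
Within the partial block the first minute is 1800 frames and each further minute 1798, so 1 further minute boundary passed. Total skipped labels = 18 × 3 + 2 × 1 = 56.
Non-drop label index = 57334 + 56 = 57390; at 30 labels/s that is 00:31:53:00, i.e. DF 00:31:53;00.

00:31:53;00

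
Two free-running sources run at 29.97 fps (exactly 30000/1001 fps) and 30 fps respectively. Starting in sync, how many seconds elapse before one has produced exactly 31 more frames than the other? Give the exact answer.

31031/30 seconds

The gap grows by |30 − 30000/1001| = 30/1001 frames per second.
Time for a 31-frame gap: 31 ÷ (30/1001) = 31031/30 s.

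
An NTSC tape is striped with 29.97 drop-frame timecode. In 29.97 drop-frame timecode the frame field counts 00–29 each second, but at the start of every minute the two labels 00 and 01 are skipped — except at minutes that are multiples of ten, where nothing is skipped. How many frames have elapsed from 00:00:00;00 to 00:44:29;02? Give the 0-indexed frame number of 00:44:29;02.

Complete 10-minute blocks: 4, each 17982 frames → 71928.
Remaining 4 whole minutes in the current block: 1800 + 3 × 1798 = 7194 frames.
Within the current minute: 29 × 30 + 2 − 2 = 870 (labels ;00/;01 skipped at this minute). Total = 71928 + 7194 + 870 = 79992.

79992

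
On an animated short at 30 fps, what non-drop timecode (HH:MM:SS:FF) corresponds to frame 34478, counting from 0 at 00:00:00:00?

34478 ÷ 30 = 1149 full seconds, remainder 8 frames.
1149 s = 0 h 19 min 9 s.
Timecode: 00:19:09:08.

00:19:09:08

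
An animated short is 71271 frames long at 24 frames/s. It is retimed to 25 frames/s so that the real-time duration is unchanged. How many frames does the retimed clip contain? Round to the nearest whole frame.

74241 frames

Frames at target rate = 71271 × (25) / (24) = 593925/8 ≈ 74240.625.
Nearest whole frame: 74241.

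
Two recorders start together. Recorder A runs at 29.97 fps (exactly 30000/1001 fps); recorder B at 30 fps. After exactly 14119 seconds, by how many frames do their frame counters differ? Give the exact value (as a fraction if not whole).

60510/143 frames

A emits 30000/1001 × 14119 = 60510000/143 frames; B emits 30 × 14119 = 423570.
Difference = 60510/143 frames (≈ 423.1469); B is ahead of A.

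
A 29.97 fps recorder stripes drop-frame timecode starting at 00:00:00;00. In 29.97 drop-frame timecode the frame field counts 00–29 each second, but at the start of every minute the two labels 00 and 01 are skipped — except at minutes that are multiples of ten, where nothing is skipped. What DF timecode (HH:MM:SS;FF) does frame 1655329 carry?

15:20:32;25

Ten DF minutes hold 17982 frames, so frame 1655329 lies in block 92 (frames 1654344–1672325) with 985 frames into that block.
The block's first minute is 1800 frames and the rest 1798 each; 985 frames reaches minute 0, so 92 × 18 + 0 × 2 = 1656 labels have been skipped so far.
Adding those back, label number 1655329 + 1656 = 1656985 at 30 labels/s is 55232 s + 25 f = 15 h 20 min 32 s frame 25, i.e. 15:20:32;25.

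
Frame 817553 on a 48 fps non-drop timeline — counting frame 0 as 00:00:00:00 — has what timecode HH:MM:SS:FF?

817553 ÷ 48 = 17032 full seconds, remainder 17 frames.
17032 s = 4 h 43 min 52 s.
Timecode: 04:43:52:17.

04:43:52:17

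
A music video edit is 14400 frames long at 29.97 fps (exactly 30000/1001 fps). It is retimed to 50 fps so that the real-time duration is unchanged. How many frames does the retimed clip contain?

Target frames = source frames × (target rate / source rate) = 14400 × (50)/(30000/1001) = 14400 × 1001/600 = 24024.

24024 frames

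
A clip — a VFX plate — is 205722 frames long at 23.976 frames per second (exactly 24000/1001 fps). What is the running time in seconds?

Running time = 205722 / (24000/1001) = 8580.32175 s.

8580.32175 seconds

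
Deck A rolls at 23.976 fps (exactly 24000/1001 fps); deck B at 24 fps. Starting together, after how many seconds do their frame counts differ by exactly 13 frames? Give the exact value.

The gap grows by |24 − 24000/1001| = 24/1001 frames per second.
Time for a 13-frame gap: 13 ÷ (24/1001) = 13013/24 s.

13013/24 seconds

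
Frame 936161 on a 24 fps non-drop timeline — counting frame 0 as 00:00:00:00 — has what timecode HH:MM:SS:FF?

10:50:06:17

936161 ÷ 24 = 39006 full seconds, remainder 17 frames.
39006 s = 10 h 50 min 6 s.
Timecode: 10:50:06:17.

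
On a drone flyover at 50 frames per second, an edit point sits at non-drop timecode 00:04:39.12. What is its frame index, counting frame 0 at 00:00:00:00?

Total seconds to the label: (0 × 3600 + 4 × 60 + 39) = 279.
Frame index = 279 × 50 + 12 = 13962.

13962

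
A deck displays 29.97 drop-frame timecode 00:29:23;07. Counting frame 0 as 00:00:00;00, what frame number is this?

As if non-drop at 30 labels/s: (0 × 3600 + 29 × 60 + 23) × 30 + 7 = 52897.
Minute boundaries passed: 29; those not divisible by 10: 29 − 2 = 27; dropped labels = 2 × 27 = 54.
Actual frame index = 52897 − 54 = 52843.

52843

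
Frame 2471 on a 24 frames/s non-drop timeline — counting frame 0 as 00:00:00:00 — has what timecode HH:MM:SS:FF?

00:01:42:23

2471 ÷ 24 = 102 full seconds, remainder 23 frames.
102 s = 0 h 1 min 42 s.
Timecode: 00:01:42:23.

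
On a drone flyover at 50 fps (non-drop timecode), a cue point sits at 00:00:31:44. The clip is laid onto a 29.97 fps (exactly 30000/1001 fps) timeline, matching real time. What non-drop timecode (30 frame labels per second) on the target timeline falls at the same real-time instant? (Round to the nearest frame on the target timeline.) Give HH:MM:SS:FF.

00:00:31:25

Source frame index: (0×3600 + 0×60 + 31) × 50 + 44 = 1594.
Real time: 1594 / (50) = 797/25 s.
Target frame: (797/25) × (30000/1001) = 956400/1001 ≈ 955.445 → 955.
At 30 labels/s: frame 955 → 00:00:31:25.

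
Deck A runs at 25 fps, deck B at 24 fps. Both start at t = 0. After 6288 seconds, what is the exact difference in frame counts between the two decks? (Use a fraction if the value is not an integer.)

A emits 25 × 6288 = 157200 frames; B emits 24 × 6288 = 150912.
Difference = 6288 frames; B is behind A.

6288 frames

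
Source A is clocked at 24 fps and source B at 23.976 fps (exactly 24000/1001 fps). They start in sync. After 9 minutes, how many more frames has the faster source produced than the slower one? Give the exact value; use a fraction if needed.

12960/1001 frames

9 min = 540 s.
A emits 24 × 540 = 12960 frames; B emits 24000/1001 × 540 = 12960000/1001.
Difference = 12960/1001 frames (≈ 12.9471); B is behind A.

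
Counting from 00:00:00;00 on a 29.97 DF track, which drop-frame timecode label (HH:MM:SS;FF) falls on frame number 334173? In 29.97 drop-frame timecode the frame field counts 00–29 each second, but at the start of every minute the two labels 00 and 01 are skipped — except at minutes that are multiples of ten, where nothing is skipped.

03:05:50;07

Each 10-minute DF block holds 10 × 60 × 30 − 9 × 2 = 17982 frames. 334173 ÷ 17982 → 18 full blocks, remainder 10497.
Within the partial block the first minute is 1800 frames and each further minute 1798, so 5 further minute boundaries passed. Total skipped labels = 18 × 18 + 2 × 5 = 334.
Non-drop label index = 334173 + 334 = 334507; at 30 labels/s that is 03:05:50:07, i.e. DF 03:05:50;07.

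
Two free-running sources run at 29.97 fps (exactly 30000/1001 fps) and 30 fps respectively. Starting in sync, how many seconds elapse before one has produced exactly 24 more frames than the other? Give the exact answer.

The gap grows by |30 − 30000/1001| = 30/1001 frames per second.
Time for a 24-frame gap: 24 ÷ (30/1001) = 800.8 s.

800.8 seconds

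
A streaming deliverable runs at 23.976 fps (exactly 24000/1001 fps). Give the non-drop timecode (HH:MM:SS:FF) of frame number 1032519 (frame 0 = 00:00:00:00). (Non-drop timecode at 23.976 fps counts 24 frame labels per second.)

11:57:01:15

1032519 ÷ 24 = 43021 full seconds, remainder 15 frames.
43021 s = 11 h 57 min 1 s.
Timecode: 11:57:01:15.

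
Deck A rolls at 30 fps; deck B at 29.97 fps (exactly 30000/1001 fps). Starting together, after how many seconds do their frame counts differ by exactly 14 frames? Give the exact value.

The gap grows by |30000/1001 − 30| = 30/1001 frames per second.
Time for a 14-frame gap: 14 ÷ (30/1001) = 7007/15 s.

7007/15 seconds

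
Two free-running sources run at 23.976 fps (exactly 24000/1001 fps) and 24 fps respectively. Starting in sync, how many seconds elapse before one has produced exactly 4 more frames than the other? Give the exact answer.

1001/6 seconds

The gap grows by |24 − 24000/1001| = 24/1001 frames per second.
Time for a 4-frame gap: 4 ÷ (24/1001) = 1001/6 s.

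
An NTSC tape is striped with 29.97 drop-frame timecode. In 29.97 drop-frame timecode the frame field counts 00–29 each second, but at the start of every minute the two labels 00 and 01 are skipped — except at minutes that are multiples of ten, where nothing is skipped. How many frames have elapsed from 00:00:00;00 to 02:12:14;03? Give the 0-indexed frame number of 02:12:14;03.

237785

As if non-drop at 30 labels/s: (2 × 3600 + 12 × 60 + 14) × 30 + 3 = 238023.
Minute boundaries passed: 132; those not divisible by 10: 132 − 13 = 119; dropped labels = 2 × 119 = 238.
Actual frame index = 238023 − 238 = 237785.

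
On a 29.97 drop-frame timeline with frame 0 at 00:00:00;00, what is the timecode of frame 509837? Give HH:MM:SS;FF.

Each 10-minute DF block holds 10 × 60 × 30 − 9 × 2 = 17982 frames. 509837 ÷ 17982 → 28 full blocks, remainder 6341.
Within the partial block the first minute is 1800 frames and each further minute 1798, so 3 further minute boundaries passed. Total skipped labels = 18 × 28 + 2 × 3 = 510.
Non-drop label index = 509837 + 510 = 510347; at 30 labels/s that is 04:43:31:17, i.e. DF 04:43:31;17.

04:43:31;17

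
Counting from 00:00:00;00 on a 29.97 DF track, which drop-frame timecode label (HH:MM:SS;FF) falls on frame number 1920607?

Ten DF minutes hold 17982 frames, so frame 1920607 lies in block 106 (frames 1906092–1924073) with 14515 frames into that block.
The block's first minute is 1800 frames and the rest 1798 each; 14515 frames reaches minute 8, so 106 × 18 + 8 × 2 = 1924 labels have been skipped so far.
Adding those back, label number 1920607 + 1924 = 1922531 at 30 labels/s is 64084 s + 11 f = 17 h 48 min 4 s frame 11, i.e. 17:48:04;11.

17:48:04;11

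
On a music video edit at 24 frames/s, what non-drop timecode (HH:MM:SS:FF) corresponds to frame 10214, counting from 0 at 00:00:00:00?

00:07:05:14

10214 ÷ 24 = 425 full seconds, remainder 14 frames.
425 s = 0 h 7 min 5 s.
Timecode: 00:07:05:14.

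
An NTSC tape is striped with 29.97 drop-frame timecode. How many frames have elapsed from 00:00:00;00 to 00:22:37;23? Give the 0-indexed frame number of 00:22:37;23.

40693

Complete 10-minute blocks: 2, each 17982 frames → 35964.
Remaining 2 whole minutes in the current block: 1800 + 1 × 1798 = 3598 frames.
Within the current minute: 37 × 30 + 23 − 2 = 1131 (labels ;00/;01 skipped at this minute). Total = 35964 + 3598 + 1131 = 40693.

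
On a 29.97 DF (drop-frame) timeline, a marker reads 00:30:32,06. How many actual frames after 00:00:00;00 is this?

54912

Complete 10-minute blocks: 3, each 17982 frames → 53946.
Remaining 0 whole minutes in the current block: 0 frames.
Within the current minute: 32 × 30 + 6 = 966. Total = 53946 + 0 + 966 = 54912.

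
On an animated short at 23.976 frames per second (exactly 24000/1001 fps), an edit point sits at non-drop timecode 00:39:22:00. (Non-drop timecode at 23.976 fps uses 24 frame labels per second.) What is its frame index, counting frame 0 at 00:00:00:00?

Total seconds to the label: (0 × 3600 + 39 × 60 + 22) = 2362.
Frame index = 2362 × 24 + 0 = 56688.

56688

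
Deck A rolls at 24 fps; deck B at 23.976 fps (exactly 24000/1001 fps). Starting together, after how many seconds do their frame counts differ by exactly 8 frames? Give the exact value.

The gap grows by |24000/1001 − 24| = 24/1001 frames per second.
Time for a 8-frame gap: 8 ÷ (24/1001) = 1001/3 s.

1001/3 seconds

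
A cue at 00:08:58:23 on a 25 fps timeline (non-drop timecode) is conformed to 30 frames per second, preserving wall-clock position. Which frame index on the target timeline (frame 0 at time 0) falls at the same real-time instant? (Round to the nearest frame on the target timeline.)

frame 16168

Source frame index: (0×3600 + 8×60 + 58) × 25 + 23 = 13473.
Real time: 13473 / (25) = 13473/25 s.
Target frame: (13473/25) × (30) = 80838/5 ≈ 16167.600 → 16168.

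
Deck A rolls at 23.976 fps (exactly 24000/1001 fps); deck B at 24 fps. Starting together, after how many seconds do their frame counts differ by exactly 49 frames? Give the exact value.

The gap grows by |24 − 24000/1001| = 24/1001 frames per second.
Time for a 49-frame gap: 49 ÷ (24/1001) = 49049/24 s.

49049/24 seconds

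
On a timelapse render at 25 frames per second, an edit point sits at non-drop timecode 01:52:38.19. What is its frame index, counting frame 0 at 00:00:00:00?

Total seconds to the label: (1 × 3600 + 52 × 60 + 38) = 6758.
Frame index = 6758 × 25 + 19 = 168969.

frame 168969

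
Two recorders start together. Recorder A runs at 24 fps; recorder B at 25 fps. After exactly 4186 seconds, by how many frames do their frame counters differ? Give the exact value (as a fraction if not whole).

A emits 24 × 4186 = 100464 frames; B emits 25 × 4186 = 104650.
Difference = 4186 frames; B is ahead of A.

4186 frames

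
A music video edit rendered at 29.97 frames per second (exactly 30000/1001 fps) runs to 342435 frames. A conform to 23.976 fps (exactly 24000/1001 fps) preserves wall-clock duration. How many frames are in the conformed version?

273948 frames

Frames at target rate = 342435 × (24000/1001) / (30000/1001) = 273948.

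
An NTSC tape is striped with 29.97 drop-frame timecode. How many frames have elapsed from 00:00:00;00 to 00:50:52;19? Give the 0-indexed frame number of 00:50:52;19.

91489

As if non-drop at 30 labels/s: (0 × 3600 + 50 × 60 + 52) × 30 + 19 = 91579.
Minute boundaries passed: 50; those not divisible by 10: 50 − 5 = 45; dropped labels = 2 × 45 = 90.
Actual frame index = 91579 − 90 = 91489.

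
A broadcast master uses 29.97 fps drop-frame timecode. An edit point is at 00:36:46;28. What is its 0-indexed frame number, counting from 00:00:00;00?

66142

As if non-drop at 30 labels/s: (0 × 3600 + 36 × 60 + 46) × 30 + 28 = 66208.
Minute boundaries passed: 36; those not divisible by 10: 36 − 3 = 33; dropped labels = 2 × 33 = 66.
Actual frame index = 66208 − 66 = 66142.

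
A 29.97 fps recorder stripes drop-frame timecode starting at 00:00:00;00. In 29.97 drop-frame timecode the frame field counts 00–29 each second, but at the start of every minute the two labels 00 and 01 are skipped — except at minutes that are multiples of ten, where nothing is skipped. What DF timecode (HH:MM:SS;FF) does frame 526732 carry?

04:52:55;08

Each 10-minute DF block holds 10 × 60 × 30 − 9 × 2 = 17982 frames. 526732 ÷ 17982 → 29 full blocks, remainder 5254.
Within the partial block the first minute is 1800 frames and each further minute 1798, so 2 further minute boundaries passed. Total skipped labels = 18 × 29 + 2 × 2 = 526.
Non-drop label index = 526732 + 526 = 527258; at 30 labels/s that is 04:52:55:08, i.e. DF 04:52:55;08.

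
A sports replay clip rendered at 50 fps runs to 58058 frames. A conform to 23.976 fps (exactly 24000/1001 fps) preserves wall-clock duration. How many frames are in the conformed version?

27840 frames

Target frames = source frames × (target rate / source rate) = 58058 × (24000/1001)/(50) = 58058 × 480/1001 = 27840.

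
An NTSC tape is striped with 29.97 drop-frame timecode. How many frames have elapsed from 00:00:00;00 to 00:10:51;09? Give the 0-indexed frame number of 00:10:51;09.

19521

As if non-drop at 30 labels/s: (0 × 3600 + 10 × 60 + 51) × 30 + 9 = 19539.
Minute boundaries passed: 10; those not divisible by 10: 10 − 1 = 9; dropped labels = 2 × 9 = 18.
Actual frame index = 19539 − 18 = 19521.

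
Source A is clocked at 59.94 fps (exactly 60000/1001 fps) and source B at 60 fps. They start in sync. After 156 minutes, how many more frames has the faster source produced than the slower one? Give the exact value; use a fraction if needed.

43200/77 frames

156 min = 9360 s.
A emits 60000/1001 × 9360 = 43200000/77 frames; B emits 60 × 9360 = 561600.
Difference = 43200/77 frames (≈ 561.0390); B is ahead of A.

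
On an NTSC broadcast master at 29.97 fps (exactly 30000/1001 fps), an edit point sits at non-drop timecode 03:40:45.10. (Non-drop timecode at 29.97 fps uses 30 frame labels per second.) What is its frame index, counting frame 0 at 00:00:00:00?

Total seconds to the label: (3 × 3600 + 40 × 60 + 45) = 13245.
Frame index = 13245 × 30 + 10 = 397360.

397360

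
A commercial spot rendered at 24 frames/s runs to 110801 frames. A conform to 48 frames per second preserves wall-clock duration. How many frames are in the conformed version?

Target frames = source frames × (target rate / source rate) = 110801 × (48)/(24) = 110801 × 2 = 221602.

221602 frames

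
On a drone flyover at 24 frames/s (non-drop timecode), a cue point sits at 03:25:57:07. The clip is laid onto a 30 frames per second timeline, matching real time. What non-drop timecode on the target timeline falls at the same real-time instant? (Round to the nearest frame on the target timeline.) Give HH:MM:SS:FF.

Source frame index: (3×3600 + 25×60 + 57) × 24 + 7 = 296575.
Real time: 296575 / (24) = 296575/24 s.
Target frame: (296575/24) × (30) = 1482875/4 ≈ 370718.750 → 370719.
At 30 labels/s: frame 370719 → 03:25:57:09.

03:25:57:09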